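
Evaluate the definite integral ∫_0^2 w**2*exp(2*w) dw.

Integrate by parts twice (u = w^2, dv = exp(2*w) dw).
An antiderivative is F(w) = (2*w**2 - 2*w + 1)*exp(2*w)/4.
Then F(2) - F(0) = (5*exp(4)/4) - (1/4) = -1/4 + 5*exp(4)/4.

-1/4 + 5*exp(4)/4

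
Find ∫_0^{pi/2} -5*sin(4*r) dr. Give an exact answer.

0

An antiderivative is F(r) = 5*cos(4*r)/4.
Then F(pi/2) - F(0) = (5/4) - (5/4) = 0.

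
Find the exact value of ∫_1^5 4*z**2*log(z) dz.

Integrate by parts once (u = ln z, dv = 4*z**2 dz).
An antiderivative is F(z) = 4*z**3*(3*log(z) - 1)/9.
Then F(5) - F(1) = (-500/9 + 500*log(5)/3) - (-4/9) = -496/9 + 500*log(5)/3.

-496/9 + 500*log(5)/3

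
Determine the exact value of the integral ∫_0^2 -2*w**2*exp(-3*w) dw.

-4/27 + 100*exp(-6)/27

Integrate by parts twice (u = w^2, dv = -2*exp(-3*w) dw).
An antiderivative is F(w) = (18*w**2 + 12*w + 4)*exp(-3*w)/27.
Then F(2) - F(0) = (100*exp(-6)/27) - (4/27) = -4/27 + 100*exp(-6)/27.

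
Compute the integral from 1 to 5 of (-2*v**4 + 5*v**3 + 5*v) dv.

-2048/5

By the power rule, an antiderivative is F(v) = -2*v**5/5 + 5*v**4/4 + 5*v**2/2.
Then F(5) - F(1) = (-1625/4) - (67/20) = -2048/5.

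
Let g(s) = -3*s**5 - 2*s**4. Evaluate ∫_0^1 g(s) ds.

-9/10

By the power rule, an antiderivative is F(s) = -s**6/2 - 2*s**5/5.
Then F(1) - F(0) = (-9/10) - (0) = -9/10.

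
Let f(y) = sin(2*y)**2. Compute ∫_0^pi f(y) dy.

Use the identity sin^2(2*y) = (1 - cos(4*y))/2.
An antiderivative is F(y) = y/2 - sin(4*y)/8.
Then F(pi) - F(0) = (pi/2) - (0) = pi/2.

pi/2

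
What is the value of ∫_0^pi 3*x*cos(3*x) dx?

Integrate by parts once (u = x, dv = 3*cos(3*x) dx).
An antiderivative is F(x) = x*sin(3*x) + cos(3*x)/3.
Then F(pi) - F(0) = (-1/3) - (1/3) = -2/3.

-2/3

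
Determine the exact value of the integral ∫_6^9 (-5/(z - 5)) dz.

An antiderivative is F(z) = -5*log(z - 5).
Then F(9) - F(6) = (-10*log(2)) - (0) = -10*log(2).

-10*log(2)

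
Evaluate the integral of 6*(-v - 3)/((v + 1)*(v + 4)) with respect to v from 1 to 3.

-2*log(7) - 4*log(2) + 2*log(5)

Factor the denominator: v**2 + 5*v + 4 = (v + 4)(v + 1).
Partial fractions: 6*(-v - 3)/((v + 1)*(v + 4)) = -2/(v + 4) - 4/(v + 1).
An antiderivative is F(v) = -4*log(v + 1) - 2*log(v + 4).
Then F(3) - F(1) = (-8*log(2) - 2*log(7)) - (-2*log(5) - 4*log(2)) = -2*log(7) - 4*log(2) + 2*log(5).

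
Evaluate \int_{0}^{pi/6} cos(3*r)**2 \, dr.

pi/12

Use the identity cos^2(3*r) = (1 + cos(6*r))/2.
An antiderivative is F(r) = r/2 + sin(6*r)/12.
Then F(pi/6) - F(0) = (pi/12) - (0) = pi/12.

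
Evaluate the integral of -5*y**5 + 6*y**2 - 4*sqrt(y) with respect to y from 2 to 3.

-3097/6 - 8*sqrt(3) + 16*sqrt(2)/3

By the power rule, an antiderivative is F(y) = -5*y**6/6 - 8*y**(3/2)/3 + 2*y**3.
Then F(3) - F(2) = (-1107/2 - 8*sqrt(3)) - (-112/3 - 16*sqrt(2)/3) = -3097/6 - 8*sqrt(3) + 16*sqrt(2)/3.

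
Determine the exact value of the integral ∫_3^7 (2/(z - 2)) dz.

log(25)

An antiderivative is F(z) = 2*log(z - 2).
Then F(7) - F(3) = (log(25)) - (0) = log(25).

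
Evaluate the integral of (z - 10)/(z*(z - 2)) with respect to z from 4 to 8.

Factor the denominator: z**2 - 2*z = z(z - 2).
Partial fractions: (z - 10)/(z*(z - 2)) = 5/z - 4/(z - 2).
An antiderivative is F(z) = 5*log(z) - 4*log(z - 2).
Then F(8) - F(4) = (-4*log(3) + 11*log(2)) - (log(64)) = log(32/81).

log(32/81)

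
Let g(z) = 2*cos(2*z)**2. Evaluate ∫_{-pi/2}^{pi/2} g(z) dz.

pi

Use the identity cos^2(2*z) = (1 + cos(4*z))/2.
An antiderivative is F(z) = z + sin(4*z)/4.
Then F(pi/2) - F(-pi/2) = (pi/2) - (-pi/2) = pi.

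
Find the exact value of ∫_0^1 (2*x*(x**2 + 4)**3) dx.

Let u = x**2 + 4, so du = 2*x dx. When x = 0, u = 4; when x = 1, u = 5.
The integral becomes ∫ u**3 du from 4 to 5, with antiderivative u**4/4.
Back in x: F(x) = (x**2 + 4)**4/4.
Then F(1) - F(0) = (625/4) - (64) = 369/4.

369/4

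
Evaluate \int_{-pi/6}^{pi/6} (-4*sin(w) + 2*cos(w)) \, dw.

2

An antiderivative is F(w) = 2*sin(w) + 4*cos(w).
Then F(pi/6) - F(-pi/6) = (1 + 2*sqrt(3)) - (-1 + 2*sqrt(3)) = 2.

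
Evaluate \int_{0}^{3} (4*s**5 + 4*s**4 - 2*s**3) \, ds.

By the power rule, an antiderivative is F(s) = 2*s**6/3 + 4*s**5/5 - s**4/2.
Then F(3) - F(0) = (6399/10) - (0) = 6399/10.

6399/10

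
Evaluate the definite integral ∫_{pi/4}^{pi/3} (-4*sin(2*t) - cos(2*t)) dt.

-1/2 - sqrt(3)/4

An antiderivative is F(t) = -sin(2*t)/2 + 2*cos(2*t).
Then F(pi/3) - F(pi/4) = (-1 - sqrt(3)/4) - (-1/2) = -1/2 - sqrt(3)/4.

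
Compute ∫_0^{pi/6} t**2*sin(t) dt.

-2 - sqrt(3)*pi**2/72 + pi/6 + sqrt(3)

Integrate by parts twice (u = t^2, dv = sin(t) dt).
An antiderivative is F(t) = -t**2*cos(t) + 2*t*sin(t) + 2*cos(t).
Then F(pi/6) - F(0) = (-sqrt(3)*pi**2/72 + pi/6 + sqrt(3)) - (2) = -2 - sqrt(3)*pi**2/72 + pi/6 + sqrt(3).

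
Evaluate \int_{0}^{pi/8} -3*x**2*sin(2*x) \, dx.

-3*sqrt(2)/8 - 3*sqrt(2)*pi/32 + 3*sqrt(2)*pi**2/256 + 3/4

Integrate by parts twice (u = x^2, dv = -3*sin(2*x) dx).
An antiderivative is F(x) = 3*x**2*cos(2*x)/2 - 3*x*sin(2*x)/2 - 3*cos(2*x)/4.
Then F(pi/8) - F(0) = (3*sqrt(2)*(-32 - 8*pi + pi**2)/256) - (-3/4) = -3*sqrt(2)/8 - 3*sqrt(2)*pi/32 + 3*sqrt(2)*pi**2/256 + 3/4.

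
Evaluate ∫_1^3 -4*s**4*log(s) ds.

968/25 - 972*log(3)/5

Integrate by parts once (u = ln s, dv = -4*s**4 ds).
An antiderivative is F(s) = -4*s**5*(5*log(s) - 1)/25.
Then F(3) - F(1) = (972/25 - 972*log(3)/5) - (4/25) = 968/25 - 972*log(3)/5.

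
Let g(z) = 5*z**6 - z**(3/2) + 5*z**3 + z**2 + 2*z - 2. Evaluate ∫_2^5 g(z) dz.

By the power rule, an antiderivative is F(z) = 5*z**7/7 - 2*z**(5/2)/5 + 5*z**4/4 + z**3/3 + z**2 - 2*z.
Then F(5) - F(2) = (4757885/84 - 10*sqrt(5)) - (2396/21 - 8*sqrt(2)/5) = -10*sqrt(5) + 8*sqrt(2)/5 + 1582767/28.

-10*sqrt(5) + 8*sqrt(2)/5 + 1582767/28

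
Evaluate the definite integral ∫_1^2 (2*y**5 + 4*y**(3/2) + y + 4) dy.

By the power rule, an antiderivative is F(y) = y**6/3 + 8*y**(5/2)/5 + y**2/2 + 4*y.
Then F(2) - F(1) = (32*sqrt(2)/5 + 94/3) - (193/30) = 32*sqrt(2)/5 + 249/10.

32*sqrt(2)/5 + 249/10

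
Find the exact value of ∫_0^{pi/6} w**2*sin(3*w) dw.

-2/27 + pi/27

Integrate by parts twice (u = w^2, dv = sin(3*w) dw).
An antiderivative is F(w) = -w**2*cos(3*w)/3 + 2*w*sin(3*w)/9 + 2*cos(3*w)/27.
Then F(pi/6) - F(0) = (pi/27) - (2/27) = -2/27 + pi/27.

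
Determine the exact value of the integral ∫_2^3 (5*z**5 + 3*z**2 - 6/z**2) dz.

3433/6

By the power rule, an antiderivative is F(z) = 5*z**6/6 + z**3 + 6/z.
Then F(3) - F(2) = (1273/2) - (193/3) = 3433/6.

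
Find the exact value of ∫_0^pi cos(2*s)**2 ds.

Use the identity cos^2(2*s) = (1 + cos(4*s))/2.
An antiderivative is F(s) = s/2 + sin(4*s)/8.
Then F(pi) - F(0) = (pi/2) - (0) = pi/2.

pi/2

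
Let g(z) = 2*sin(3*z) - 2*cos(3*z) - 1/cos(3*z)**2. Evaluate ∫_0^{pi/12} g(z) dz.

1/3 - 2*sqrt(2)/3

An antiderivative is F(z) = -2*sin(3*z)/3 - 2*cos(3*z)/3 - tan(3*z)/3.
Then F(pi/12) - F(0) = (-2*sqrt(2)/3 - 1/3) - (-2/3) = 1/3 - 2*sqrt(2)/3.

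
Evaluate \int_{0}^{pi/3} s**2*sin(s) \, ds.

-1 - pi**2/18 + sqrt(3)*pi/3

Integrate by parts twice (u = s^2, dv = sin(s) ds).
An antiderivative is F(s) = -s**2*cos(s) + 2*s*sin(s) + 2*cos(s).
Then F(pi/3) - F(0) = (-pi**2/18 + 1 + sqrt(3)*pi/3) - (2) = -1 - pi**2/18 + sqrt(3)*pi/3.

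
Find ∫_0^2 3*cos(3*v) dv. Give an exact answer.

sin(6)

Let u = 3*v, so du = 3 dv. When v = 0, u = 0; when v = 2, u = 6.
The integral becomes ∫ cos(u) du from 0 to 6, with antiderivative sin(u).
Back in v: F(v) = sin(3*v).
Then F(2) - F(0) = (sin(6)) - (0) = sin(6).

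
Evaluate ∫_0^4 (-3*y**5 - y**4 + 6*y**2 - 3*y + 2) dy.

By the power rule, an antiderivative is F(y) = -y**6/2 - y**5/5 + 2*y**3 - 3*y**2/2 + 2*y.
Then F(4) - F(0) = (-10704/5) - (0) = -10704/5.

-10704/5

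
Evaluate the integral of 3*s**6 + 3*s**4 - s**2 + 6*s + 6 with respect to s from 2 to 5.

1236378/35

By the power rule, an antiderivative is F(s) = 3*s**7/7 + 3*s**5/5 - s**3/3 + 3*s**2 + 6*s.
Then F(5) - F(2) = (743830/21) - (10016/105) = 1236378/35.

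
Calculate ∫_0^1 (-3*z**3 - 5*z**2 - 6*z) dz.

-65/12

By the power rule, an antiderivative is F(z) = -3*z**4/4 - 5*z**3/3 - 3*z**2.
Then F(1) - F(0) = (-65/12) - (0) = -65/12.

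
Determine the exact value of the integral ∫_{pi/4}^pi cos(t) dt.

An antiderivative is F(t) = sin(t).
Then F(pi) - F(pi/4) = (0) - (sqrt(2)/2) = -sqrt(2)/2.

-sqrt(2)/2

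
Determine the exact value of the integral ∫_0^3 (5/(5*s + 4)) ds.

log(19/4)

Let u = 5*s + 4, so du = 5 ds. When s = 0, u = 4; when s = 3, u = 19.
The integral becomes ∫ 1/u du from 4 to 19, with antiderivative log(u).
Back in s: F(s) = log(5*s + 4).
Then F(3) - F(0) = (log(19)) - (log(4)) = log(19/4).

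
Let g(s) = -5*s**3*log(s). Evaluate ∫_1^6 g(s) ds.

-1620*log(3) - 1620*log(2) + 6475/16

Integrate by parts once (u = ln s, dv = -5*s**3 ds).
An antiderivative is F(s) = -5*s**4*(4*log(s) - 1)/16.
Then F(6) - F(1) = (-1620*log(3) - 1620*log(2) + 405) - (5/16) = -1620*log(3) - 1620*log(2) + 6475/16.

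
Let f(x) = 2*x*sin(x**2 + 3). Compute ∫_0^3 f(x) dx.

cos(3) - cos(12)

Let u = x**2 + 3, so du = 2*x dx. When x = 0, u = 3; when x = 3, u = 12.
The integral becomes ∫ sin(u) du from 3 to 12, with antiderivative -cos(u).
Back in x: F(x) = -cos(x**2 + 3).
Then F(3) - F(0) = (-cos(12)) - (-cos(3)) = cos(3) - cos(12).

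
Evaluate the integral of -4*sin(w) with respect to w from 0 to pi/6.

-4 + 2*sqrt(3)

An antiderivative is F(w) = 4*cos(w).
Then F(pi/6) - F(0) = (2*sqrt(3)) - (4) = -4 + 2*sqrt(3).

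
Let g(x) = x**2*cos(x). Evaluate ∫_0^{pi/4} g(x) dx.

Integrate by parts twice (u = x^2, dv = cos(x) dx).
An antiderivative is F(x) = x**2*sin(x) + 2*x*cos(x) - 2*sin(x).
Then F(pi/4) - F(0) = (sqrt(2)*(-32 + pi**2 + 8*pi)/32) - (0) = sqrt(2)*(-32 + pi**2 + 8*pi)/32.

sqrt(2)*(-32 + pi**2 + 8*pi)/32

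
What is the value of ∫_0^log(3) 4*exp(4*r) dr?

80

Let u = exp(r), so du = exp(r) dr. When r = 0, u = 1; when r = log(3), u = 3.
The integral becomes 4·∫ u**3 du from 1 to 3, with antiderivative u**4.
Back in r: F(r) = exp(4*r).
Then F(log(3)) - F(0) = (81) - (1) = 80.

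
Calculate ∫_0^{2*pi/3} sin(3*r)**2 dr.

pi/3

Use the identity sin^2(3*r) = (1 - cos(6*r))/2.
An antiderivative is F(r) = r/2 - sin(6*r)/12.
Then F(2*pi/3) - F(0) = (pi/3) - (0) = pi/3.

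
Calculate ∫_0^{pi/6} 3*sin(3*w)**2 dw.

Use the identity sin^2(3*w) = (1 - cos(6*w))/2.
An antiderivative is F(w) = 3*w/2 - sin(6*w)/4.
Then F(pi/6) - F(0) = (pi/4) - (0) = pi/4.

pi/4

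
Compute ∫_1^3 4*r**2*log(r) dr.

Integrate by parts once (u = ln r, dv = 4*r**2 dr).
An antiderivative is F(r) = 4*r**3*(3*log(r) - 1)/9.
Then F(3) - F(1) = (-12 + 36*log(3)) - (-4/9) = -104/9 + 36*log(3).

-104/9 + 36*log(3)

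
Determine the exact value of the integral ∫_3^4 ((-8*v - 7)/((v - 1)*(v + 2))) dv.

Factor the denominator: v**2 + v - 2 = (v + 2)(v - 1).
Partial fractions: (-8*v - 7)/((v - 1)*(v + 2)) = -3/(v + 2) - 5/(v - 1).
An antiderivative is F(v) = -5*log(v - 1) - 3*log(v + 2).
Then F(4) - F(3) = (-8*log(3) - 3*log(2)) - (-3*log(5) - 5*log(2)) = -8*log(3) + 2*log(2) + 3*log(5).

-8*log(3) + 2*log(2) + 3*log(5)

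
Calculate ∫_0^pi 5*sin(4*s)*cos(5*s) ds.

-40/9

Use the identity sin(4*s)cos(5*s) = [sin(9*s) + sin(-s)]/2.
An antiderivative is F(s) = 5*cos(s)/2 - 5*cos(9*s)/18.
Then F(pi) - F(0) = (-20/9) - (20/9) = -40/9.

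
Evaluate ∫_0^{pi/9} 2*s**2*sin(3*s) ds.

Integrate by parts twice (u = s^2, dv = 2*sin(3*s) ds).
An antiderivative is F(s) = -2*s**2*cos(3*s)/3 + 4*s*sin(3*s)/9 + 4*cos(3*s)/27.
Then F(pi/9) - F(0) = (-pi**2/243 + 2/27 + 2*sqrt(3)*pi/81) - (4/27) = -2/27 - pi**2/243 + 2*sqrt(3)*pi/81.

-2/27 - pi**2/243 + 2*sqrt(3)*pi/81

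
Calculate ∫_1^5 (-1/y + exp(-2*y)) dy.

-log(5) - exp(-10)/2 + exp(-2)/2

An antiderivative is F(y) = -log(y) - exp(-2*y)/2.
Then F(5) - F(1) = (-log(5) - exp(-10)/2) - (-exp(-2)/2) = -log(5) - exp(-10)/2 + exp(-2)/2.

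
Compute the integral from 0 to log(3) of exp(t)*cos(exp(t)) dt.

-sin(1) + sin(3)

Let u = exp(t), so du = exp(t) dt. When t = 0, u = 1; when t = log(3), u = 3.
The integral becomes ∫ cos(u) du from 1 to 3, with antiderivative sin(u).
Back in t: F(t) = sin(exp(t)).
Then F(log(3)) - F(0) = (sin(3)) - (sin(1)) = -sin(1) + sin(3).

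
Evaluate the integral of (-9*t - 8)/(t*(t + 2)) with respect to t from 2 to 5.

-5*log(7) - 4*log(5) + 14*log(2)

Factor the denominator: t**2 + 2*t = (t + 2)t.
Partial fractions: (-9*t - 8)/(t*(t + 2)) = -5/(t + 2) - 4/t.
An antiderivative is F(t) = -4*log(t) - 5*log(t + 2).
Then F(5) - F(2) = (-5*log(7) - 4*log(5)) - (-14*log(2)) = -5*log(7) - 4*log(5) + 14*log(2).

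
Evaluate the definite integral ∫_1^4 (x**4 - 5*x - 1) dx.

1641/10

By the power rule, an antiderivative is F(x) = x**5/5 - 5*x**2/2 - x.
Then F(4) - F(1) = (804/5) - (-33/10) = 1641/10.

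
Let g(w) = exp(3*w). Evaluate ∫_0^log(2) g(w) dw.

7/3

Let u = exp(w), so du = exp(w) dw. When w = 0, u = 1; when w = log(2), u = 2.
The integral becomes ∫ u**2 du from 1 to 2, with antiderivative u**3/3.
Back in w: F(w) = exp(3*w)/3.
Then F(log(2)) - F(0) = (8/3) - (1/3) = 7/3.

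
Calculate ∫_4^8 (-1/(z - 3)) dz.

An antiderivative is F(z) = -log(z - 3).
Then F(8) - F(4) = (-log(5)) - (0) = -log(5).

-log(5)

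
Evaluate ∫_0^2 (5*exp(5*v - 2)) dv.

-(1 - exp(10))*exp(-2)

Let u = 5*v - 2, so du = 5 dv. When v = 0, u = -2; when v = 2, u = 8.
The integral becomes ∫ exp(u) du from -2 to 8, with antiderivative exp(u).
Back in v: F(v) = exp(5*v - 2).
Then F(2) - F(0) = (exp(8)) - (exp(-2)) = -(1 - exp(10))*exp(-2).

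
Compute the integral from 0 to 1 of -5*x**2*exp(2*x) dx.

5/4 - 5*exp(2)/4

Integrate by parts twice (u = x^2, dv = -5*exp(2*x) dx).
An antiderivative is F(x) = (-10*x**2 + 10*x - 5)*exp(2*x)/4.
Then F(1) - F(0) = (-5*exp(2)/4) - (-5/4) = 5/4 - 5*exp(2)/4.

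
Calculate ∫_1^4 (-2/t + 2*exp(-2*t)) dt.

-4*log(2) - exp(-8) + exp(-2)

An antiderivative is F(t) = -2*log(t) - exp(-2*t).
Then F(4) - F(1) = (-4*log(2) - exp(-8)) - (-exp(-2)) = -4*log(2) - exp(-8) + exp(-2).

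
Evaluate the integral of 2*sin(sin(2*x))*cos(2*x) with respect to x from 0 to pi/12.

Let u = sin(2*x), so du = 2*cos(2*x) dx. When x = 0, u = 0; when x = pi/12, u = 1/2.
The integral becomes ∫ sin(u) du from 0 to 1/2, with antiderivative -cos(u).
Back in x: F(x) = -cos(sin(2*x)).
Then F(pi/12) - F(0) = (-cos(1/2)) - (-1) = 1 - cos(1/2).

1 - cos(1/2)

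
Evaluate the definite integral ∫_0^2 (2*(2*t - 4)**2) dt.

Let u = 2*t - 4, so du = 2 dt. When t = 0, u = -4; when t = 2, u = 0.
The integral becomes ∫ u**2 du from -4 to 0, with antiderivative u**3/3.
Back in t: F(t) = (2*t - 4)**3/3.
Then F(2) - F(0) = (0) - (-64/3) = 64/3.

64/3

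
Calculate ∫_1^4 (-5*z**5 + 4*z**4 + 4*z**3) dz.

By the power rule, an antiderivative is F(z) = -5*z**6/6 + 4*z**5/5 + z**4.
Then F(4) - F(1) = (-35072/15) - (29/30) = -23391/10.

-23391/10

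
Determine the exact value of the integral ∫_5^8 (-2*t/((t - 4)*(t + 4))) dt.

Factor the denominator: t**2 - 16 = (t + 4)(t - 4).
Partial fractions: -2*t/((t - 4)*(t + 4)) = -1/(t + 4) - 1/(t - 4).
An antiderivative is F(t) = -log(t - 4) - log(t + 4).
Then F(8) - F(5) = (-log(48)) - (-log(9)) = log(3/16).

log(3/16)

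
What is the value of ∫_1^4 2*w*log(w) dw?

-15/2 + 32*log(2)

Integrate by parts once (u = ln w, dv = 2*w dw).
An antiderivative is F(w) = w**2*(2*log(w) - 1)/2.
Then F(4) - F(1) = (-8 + 32*log(2)) - (-1/2) = -15/2 + 32*log(2).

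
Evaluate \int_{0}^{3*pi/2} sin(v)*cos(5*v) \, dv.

1/6

Use the identity sin(v)cos(5*v) = [sin(6*v) + sin(-4*v)]/2.
An antiderivative is F(v) = cos(4*v)/8 - cos(6*v)/12.
Then F(3*pi/2) - F(0) = (5/24) - (1/24) = 1/6.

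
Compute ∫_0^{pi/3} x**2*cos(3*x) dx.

-2*pi/27

Integrate by parts twice (u = x^2, dv = cos(3*x) dx).
An antiderivative is F(x) = x**2*sin(3*x)/3 + 2*x*cos(3*x)/9 - 2*sin(3*x)/27.
Then F(pi/3) - F(0) = (-2*pi/27) - (0) = -2*pi/27.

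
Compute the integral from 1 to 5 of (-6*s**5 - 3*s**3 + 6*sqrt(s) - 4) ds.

By the power rule, an antiderivative is F(s) = -s**6 - 3*s**4/4 + 4*s**(3/2) - 4*s.
Then F(5) - F(1) = (-64455/4 + 20*sqrt(5)) - (-7/4) = -16112 + 20*sqrt(5).

-16112 + 20*sqrt(5)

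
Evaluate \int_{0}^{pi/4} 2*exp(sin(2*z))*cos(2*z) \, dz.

Let u = sin(2*z), so du = 2*cos(2*z) dz. When z = 0, u = 0; when z = pi/4, u = 1.
The integral becomes ∫ exp(u) du from 0 to 1, with antiderivative exp(u).
Back in z: F(z) = exp(sin(2*z)).
Then F(pi/4) - F(0) = (E) - (1) = -1 + E.

-1 + E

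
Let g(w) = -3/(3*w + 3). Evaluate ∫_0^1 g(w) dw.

-log(2)

An antiderivative is F(w) = -log(3*w + 3).
Then F(1) - F(0) = (-log(6)) - (-log(3)) = -log(2).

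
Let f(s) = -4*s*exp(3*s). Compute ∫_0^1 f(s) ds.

Integrate by parts once (u = s, dv = -4*exp(3*s) ds).
An antiderivative is F(s) = (-12*s + 4)*exp(3*s)/9.
Then F(1) - F(0) = (-8*exp(3)/9) - (4/9) = -8*exp(3)/9 - 4/9.

-8*exp(3)/9 - 4/9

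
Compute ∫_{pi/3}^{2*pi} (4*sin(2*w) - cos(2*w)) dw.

-3 + sqrt(3)/4

An antiderivative is F(w) = -sin(2*w)/2 - 2*cos(2*w).
Then F(2*pi) - F(pi/3) = (-2) - (1 - sqrt(3)/4) = -3 + sqrt(3)/4.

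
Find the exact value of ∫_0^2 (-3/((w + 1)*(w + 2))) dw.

Factor the denominator: w**2 + 3*w + 2 = (w + 2)(w + 1).
Partial fractions: -3/((w + 1)*(w + 2)) = 3/(w + 2) - 3/(w + 1).
An antiderivative is F(w) = -3*log(w + 1) + 3*log(w + 2).
Then F(2) - F(0) = (log(64/27)) - (log(8)) = log(8/27).

log(8/27)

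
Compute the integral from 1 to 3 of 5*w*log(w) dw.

Integrate by parts once (u = ln w, dv = 5*w dw).
An antiderivative is F(w) = 5*w**2*(2*log(w) - 1)/4.
Then F(3) - F(1) = (-45/4 + 45*log(3)/2) - (-5/4) = -10 + 45*log(3)/2.

-10 + 45*log(3)/2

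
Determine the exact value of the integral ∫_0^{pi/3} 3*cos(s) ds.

3*sqrt(3)/2

An antiderivative is F(s) = 3*sin(s).
Then F(pi/3) - F(0) = (3*sqrt(3)/2) - (0) = 3*sqrt(3)/2.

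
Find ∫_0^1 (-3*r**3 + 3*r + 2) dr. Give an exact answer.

By the power rule, an antiderivative is F(r) = -3*r**4/4 + 3*r**2/2 + 2*r.
Then F(1) - F(0) = (11/4) - (0) = 11/4.

11/4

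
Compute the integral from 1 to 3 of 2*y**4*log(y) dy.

-484/25 + 486*log(3)/5

Integrate by parts once (u = ln y, dv = 2*y**4 dy).
An antiderivative is F(y) = 2*y**5*(5*log(y) - 1)/25.
Then F(3) - F(1) = (-486/25 + 486*log(3)/5) - (-2/25) = -484/25 + 486*log(3)/5.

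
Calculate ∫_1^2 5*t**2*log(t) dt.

-35/9 + 40*log(2)/3

Integrate by parts once (u = ln t, dv = 5*t**2 dt).
An antiderivative is F(t) = 5*t**3*(3*log(t) - 1)/9.
Then F(2) - F(1) = (-40/9 + 40*log(2)/3) - (-5/9) = -35/9 + 40*log(2)/3.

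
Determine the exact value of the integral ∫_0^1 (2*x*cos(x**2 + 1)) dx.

-sin(1) + sin(2)

Let u = x**2 + 1, so du = 2*x dx. When x = 0, u = 1; when x = 1, u = 2.
The integral becomes ∫ cos(u) du from 1 to 2, with antiderivative sin(u).
Back in x: F(x) = sin(x**2 + 1).
Then F(1) - F(0) = (sin(2)) - (sin(1)) = -sin(1) + sin(2).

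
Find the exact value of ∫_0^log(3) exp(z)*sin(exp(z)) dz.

cos(1) - cos(3)

Let u = exp(z), so du = exp(z) dz. When z = 0, u = 1; when z = log(3), u = 3.
The integral becomes ∫ sin(u) du from 1 to 3, with antiderivative -cos(u).
Back in z: F(z) = -cos(exp(z)).
Then F(log(3)) - F(0) = (-cos(3)) - (-cos(1)) = cos(1) - cos(3).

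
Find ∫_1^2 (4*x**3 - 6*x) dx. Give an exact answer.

By the power rule, an antiderivative is F(x) = x**4 - 3*x**2.
Then F(2) - F(1) = (4) - (-2) = 6.

6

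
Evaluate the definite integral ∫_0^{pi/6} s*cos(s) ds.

Integrate by parts once (u = s, dv = cos(s) ds).
An antiderivative is F(s) = s*sin(s) + cos(s).
Then F(pi/6) - F(0) = (pi/12 + sqrt(3)/2) - (1) = -1 + pi/12 + sqrt(3)/2.

-1 + pi/12 + sqrt(3)/2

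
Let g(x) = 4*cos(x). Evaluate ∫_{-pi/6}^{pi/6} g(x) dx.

An antiderivative is F(x) = 4*sin(x).
Then F(pi/6) - F(-pi/6) = (2) - (-2) = 4.

4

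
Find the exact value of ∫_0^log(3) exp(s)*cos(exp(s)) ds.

-sin(1) + sin(3)

Let u = exp(s), so du = exp(s) ds. When s = 0, u = 1; when s = log(3), u = 3.
The integral becomes ∫ cos(u) du from 1 to 3, with antiderivative sin(u).
Back in s: F(s) = sin(exp(s)).
Then F(log(3)) - F(0) = (sin(3)) - (sin(1)) = -sin(1) + sin(3).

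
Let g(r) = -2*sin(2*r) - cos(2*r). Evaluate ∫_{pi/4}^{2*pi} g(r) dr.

3/2

An antiderivative is F(r) = -sin(2*r)/2 + cos(2*r).
Then F(2*pi) - F(pi/4) = (1) - (-1/2) = 3/2.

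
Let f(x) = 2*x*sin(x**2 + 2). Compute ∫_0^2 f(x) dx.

Let u = x**2 + 2, so du = 2*x dx. When x = 0, u = 2; when x = 2, u = 6.
The integral becomes ∫ sin(u) du from 2 to 6, with antiderivative -cos(u).
Back in x: F(x) = -cos(x**2 + 2).
Then F(2) - F(0) = (-cos(6)) - (-cos(2)) = -cos(6) + cos(2).

-cos(6) + cos(2)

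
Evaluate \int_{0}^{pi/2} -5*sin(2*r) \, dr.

-5

An antiderivative is F(r) = 5*cos(2*r)/2.
Then F(pi/2) - F(0) = (-5/2) - (5/2) = -5.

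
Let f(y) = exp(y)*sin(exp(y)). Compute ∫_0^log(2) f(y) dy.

Let u = exp(y), so du = exp(y) dy. When y = 0, u = 1; when y = log(2), u = 2.
The integral becomes ∫ sin(u) du from 1 to 2, with antiderivative -cos(u).
Back in y: F(y) = -cos(exp(y)).
Then F(log(2)) - F(0) = (-cos(2)) - (-cos(1)) = -cos(2) + cos(1).

-cos(2) + cos(1)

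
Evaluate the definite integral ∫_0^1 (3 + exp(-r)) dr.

An antiderivative is F(r) = 3*r - exp(-r).
Then F(1) - F(0) = (3 - exp(-1)) - (-1) = 4 - exp(-1).

4 - exp(-1)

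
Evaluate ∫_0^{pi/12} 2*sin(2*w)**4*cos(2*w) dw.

1/160

Let u = sin(2*w), so du = 2*cos(2*w) dw. When w = 0, u = 0; when w = pi/12, u = 1/2.
The integral becomes ∫ u**4 du from 0 to 1/2, with antiderivative u**5/5.
Back in w: F(w) = sin(2*w)**5/5.
Then F(pi/12) - F(0) = (1/160) - (0) = 1/160.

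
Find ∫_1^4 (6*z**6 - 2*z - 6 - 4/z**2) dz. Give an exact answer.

By the power rule, an antiderivative is F(z) = 6*z**7/7 - z**2 - 6*z + 4/z.
Then F(4) - F(1) = (98031/7) - (-15/7) = 98046/7.

98046/7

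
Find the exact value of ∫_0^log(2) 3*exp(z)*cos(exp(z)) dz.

-3*sin(1) + 3*sin(2)

Let u = exp(z), so du = exp(z) dz. When z = 0, u = 1; when z = log(2), u = 2.
The integral becomes 3·∫ cos(u) du from 1 to 2, with antiderivative 3*sin(u).
Back in z: F(z) = 3*sin(exp(z)).
Then F(log(2)) - F(0) = (3*sin(2)) - (3*sin(1)) = -3*sin(1) + 3*sin(2).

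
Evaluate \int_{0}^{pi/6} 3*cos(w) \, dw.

An antiderivative is F(w) = 3*sin(w).
Then F(pi/6) - F(0) = (3/2) - (0) = 3/2.

3/2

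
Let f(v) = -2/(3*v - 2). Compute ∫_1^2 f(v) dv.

-4*log(2)/3

An antiderivative is F(v) = -2*log(3*v - 2)/3.
Then F(2) - F(1) = (-4*log(2)/3) - (0) = -4*log(2)/3.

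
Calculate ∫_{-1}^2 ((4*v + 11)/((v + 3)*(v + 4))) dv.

log(64/5)

Factor the denominator: v**2 + 7*v + 12 = (v + 4)(v + 3).
Partial fractions: (4*v + 11)/((v + 3)*(v + 4)) = 5/(v + 4) - 1/(v + 3).
An antiderivative is F(v) = -log(v + 3) + 5*log(v + 4).
Then F(2) - F(-1) = (-log(5) + 5*log(2) + 5*log(3)) - (-log(2) + 5*log(3)) = log(64/5).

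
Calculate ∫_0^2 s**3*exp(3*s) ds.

2/27 + 46*exp(6)/27

Integrate by parts 3 times (u = s^3, dv = exp(3*s) ds).
An antiderivative is F(s) = (9*s**3 - 9*s**2 + 6*s - 2)*exp(3*s)/27.
Then F(2) - F(0) = (46*exp(6)/27) - (-2/27) = 2/27 + 46*exp(6)/27.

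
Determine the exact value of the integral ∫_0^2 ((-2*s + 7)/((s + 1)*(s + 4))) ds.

Factor the denominator: s**2 + 5*s + 4 = (s + 4)(s + 1).
Partial fractions: (-2*s + 7)/((s + 1)*(s + 4)) = -5/(s + 4) + 3/(s + 1).
An antiderivative is F(s) = 3*log(s + 1) - 5*log(s + 4).
Then F(2) - F(0) = (-5*log(2) - 2*log(3)) - (-10*log(2)) = log(32/9).

log(32/9)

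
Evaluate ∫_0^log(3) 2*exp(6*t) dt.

728/3

Let u = exp(t), so du = exp(t) dt. When t = 0, u = 1; when t = log(3), u = 3.
The integral becomes 2·∫ u**5 du from 1 to 3, with antiderivative u**6/3.
Back in t: F(t) = exp(6*t)/3.
Then F(log(3)) - F(0) = (243) - (1/3) = 728/3.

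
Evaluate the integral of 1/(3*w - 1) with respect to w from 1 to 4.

-log(2)/3 + log(11)/3

An antiderivative is F(w) = log(3*w - 1)/3.
Then F(4) - F(1) = (log(11)/3) - (log(2)/3) = -log(2)/3 + log(11)/3.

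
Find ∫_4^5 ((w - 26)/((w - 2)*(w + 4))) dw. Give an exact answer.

-11*log(2) + 6*log(3)

Factor the denominator: w**2 + 2*w - 8 = (w + 4)(w - 2).
Partial fractions: (w - 26)/((w - 2)*(w + 4)) = 5/(w + 4) - 4/(w - 2).
An antiderivative is F(w) = -4*log(w - 2) + 5*log(w + 4).
Then F(5) - F(4) = (6*log(3)) - (11*log(2)) = -11*log(2) + 6*log(3).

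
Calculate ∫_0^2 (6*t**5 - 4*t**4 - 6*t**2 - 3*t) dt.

By the power rule, an antiderivative is F(t) = t**6 - 4*t**5/5 - 2*t**3 - 3*t**2/2.
Then F(2) - F(0) = (82/5) - (0) = 82/5.

82/5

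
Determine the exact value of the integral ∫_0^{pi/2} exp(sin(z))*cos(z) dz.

-1 + E

Let u = sin(z), so du = cos(z) dz. When z = 0, u = 0; when z = pi/2, u = 1.
The integral becomes ∫ exp(u) du from 0 to 1, with antiderivative exp(u).
Back in z: F(z) = exp(sin(z)).
Then F(pi/2) - F(0) = (E) - (1) = -1 + E.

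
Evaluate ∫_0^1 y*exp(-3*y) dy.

(-4 + exp(3))*exp(-3)/9

Integrate by parts once (u = y, dv = exp(-3*y) dy).
An antiderivative is F(y) = (-3*y - 1)*exp(-3*y)/9.
Then F(1) - F(0) = (-4*exp(-3)/9) - (-1/9) = (-4 + exp(3))*exp(-3)/9.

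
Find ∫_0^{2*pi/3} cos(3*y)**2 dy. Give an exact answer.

Use the identity cos^2(3*y) = (1 + cos(6*y))/2.
An antiderivative is F(y) = y/2 + sin(6*y)/12.
Then F(2*pi/3) - F(0) = (pi/3) - (0) = pi/3.

pi/3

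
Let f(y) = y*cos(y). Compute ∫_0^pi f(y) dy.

Integrate by parts once (u = y, dv = cos(y) dy).
An antiderivative is F(y) = y*sin(y) + cos(y).
Then F(pi) - F(0) = (-1) - (1) = -2.

-2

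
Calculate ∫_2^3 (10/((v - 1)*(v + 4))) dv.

-2*log(7) + 2*log(3) + 4*log(2)

Factor the denominator: v**2 + 3*v - 4 = (v + 4)(v - 1).
Partial fractions: 10/((v - 1)*(v + 4)) = -2/(v + 4) + 2/(v - 1).
An antiderivative is F(v) = 2*log(v - 1) - 2*log(v + 4).
Then F(3) - F(2) = (log(4/49)) - (-log(36)) = -2*log(7) + 2*log(3) + 4*log(2).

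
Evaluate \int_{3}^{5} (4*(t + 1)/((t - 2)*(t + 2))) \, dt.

-log(5) + log(7) + 3*log(3)

Factor the denominator: t**2 - 4 = (t + 2)(t - 2).
Partial fractions: 4*(t + 1)/((t - 2)*(t + 2)) = 1/(t + 2) + 3/(t - 2).
An antiderivative is F(t) = 3*log(t - 2) + log(t + 2).
Then F(5) - F(3) = (log(7) + 3*log(3)) - (log(5)) = -log(5) + log(7) + 3*log(3).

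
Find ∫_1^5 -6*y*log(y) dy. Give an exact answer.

Integrate by parts once (u = ln y, dv = -6*y dy).
An antiderivative is F(y) = -3*y**2*(2*log(y) - 1)/2.
Then F(5) - F(1) = (75/2 - 75*log(5)) - (3/2) = 36 - 75*log(5).

36 - 75*log(5)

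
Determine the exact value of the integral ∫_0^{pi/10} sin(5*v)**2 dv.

Use the identity sin^2(5*v) = (1 - cos(10*v))/2.
An antiderivative is F(v) = v/2 - sin(10*v)/20.
Then F(pi/10) - F(0) = (pi/20) - (0) = pi/20.

pi/20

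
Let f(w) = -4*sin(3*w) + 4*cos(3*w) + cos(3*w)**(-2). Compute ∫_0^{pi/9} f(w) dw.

An antiderivative is F(w) = 4*sin(3*w)/3 + 4*cos(3*w)/3 + tan(3*w)/3.
Then F(pi/9) - F(0) = (2/3 + sqrt(3)) - (4/3) = -2/3 + sqrt(3).

-2/3 + sqrt(3)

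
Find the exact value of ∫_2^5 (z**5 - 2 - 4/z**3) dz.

By the power rule, an antiderivative is F(z) = z**6/6 - 2*z + 2/z**2.
Then F(5) - F(2) = (389137/150) - (43/6) = 64677/25.

64677/25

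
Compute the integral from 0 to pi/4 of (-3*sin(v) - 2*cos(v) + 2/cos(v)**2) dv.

-1 + sqrt(2)/2

An antiderivative is F(v) = -2*sin(v) + 3*cos(v) + 2*tan(v).
Then F(pi/4) - F(0) = (sqrt(2)/2 + 2) - (3) = -1 + sqrt(2)/2.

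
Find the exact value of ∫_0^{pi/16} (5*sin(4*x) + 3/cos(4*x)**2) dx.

2 - 5*sqrt(2)/8

An antiderivative is F(x) = -5*cos(4*x)/4 + 3*tan(4*x)/4.
Then F(pi/16) - F(0) = (3/4 - 5*sqrt(2)/8) - (-5/4) = 2 - 5*sqrt(2)/8.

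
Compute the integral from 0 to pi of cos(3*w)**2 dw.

pi/2

Use the identity cos^2(3*w) = (1 + cos(6*w))/2.
An antiderivative is F(w) = w/2 + sin(6*w)/12.
Then F(pi) - F(0) = (pi/2) - (0) = pi/2.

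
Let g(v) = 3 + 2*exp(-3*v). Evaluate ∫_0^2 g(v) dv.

An antiderivative is F(v) = 3*v - 2*exp(-3*v)/3.
Then F(2) - F(0) = (6 - 2*exp(-6)/3) - (-2/3) = 20/3 - 2*exp(-6)/3.

20/3 - 2*exp(-6)/3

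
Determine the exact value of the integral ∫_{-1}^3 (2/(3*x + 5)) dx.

An antiderivative is F(x) = 2*log(3*x + 5)/3.
Then F(3) - F(-1) = (2*log(14)/3) - (2*log(2)/3) = 2*log(7)/3.

2*log(7)/3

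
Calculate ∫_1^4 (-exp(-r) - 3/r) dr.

An antiderivative is F(r) = -3*log(r) + exp(-r).
Then F(4) - F(1) = (-6*log(2) + exp(-4)) - (exp(-1)) = -6*log(2) - exp(-1) + exp(-4).

-6*log(2) - exp(-1) + exp(-4)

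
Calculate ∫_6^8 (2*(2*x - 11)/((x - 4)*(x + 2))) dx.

-11*log(2) + 5*log(5)

Factor the denominator: x**2 - 2*x - 8 = (x + 2)(x - 4).
Partial fractions: 2*(2*x - 11)/((x - 4)*(x + 2)) = 5/(x + 2) - 1/(x - 4).
An antiderivative is F(x) = -log(x - 4) + 5*log(x + 2).
Then F(8) - F(6) = (3*log(2) + 5*log(5)) - (14*log(2)) = -11*log(2) + 5*log(5).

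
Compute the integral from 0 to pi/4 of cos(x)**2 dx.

1/4 + pi/8

Use the identity cos^2(x) = (1 + cos(2*x))/2.
An antiderivative is F(x) = x/2 + sin(2*x)/4.
Then F(pi/4) - F(0) = (1/4 + pi/8) - (0) = 1/4 + pi/8.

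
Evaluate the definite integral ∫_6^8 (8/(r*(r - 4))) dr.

log(9/4)

Factor the denominator: r**2 - 4*r = r(r - 4).
Partial fractions: 8/(r*(r - 4)) = -2/r + 2/(r - 4).
An antiderivative is F(r) = -2*log(r) + 2*log(r - 4).
Then F(8) - F(6) = (-log(4)) - (-log(9)) = log(9/4).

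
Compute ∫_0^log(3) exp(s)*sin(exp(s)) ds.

Let u = exp(s), so du = exp(s) ds. When s = 0, u = 1; when s = log(3), u = 3.
The integral becomes ∫ sin(u) du from 1 to 3, with antiderivative -cos(u).
Back in s: F(s) = -cos(exp(s)).
Then F(log(3)) - F(0) = (-cos(3)) - (-cos(1)) = cos(1) - cos(3).

cos(1) - cos(3)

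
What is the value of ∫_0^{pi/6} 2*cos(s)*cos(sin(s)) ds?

Let u = sin(s), so du = cos(s) ds. When s = 0, u = 0; when s = pi/6, u = 1/2.
The integral becomes 2·∫ cos(u) du from 0 to 1/2, with antiderivative 2*sin(u).
Back in s: F(s) = 2*sin(sin(s)).
Then F(pi/6) - F(0) = (2*sin(1/2)) - (0) = 2*sin(1/2).

2*sin(1/2)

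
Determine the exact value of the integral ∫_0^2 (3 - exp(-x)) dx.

An antiderivative is F(x) = 3*x + exp(-x).
Then F(2) - F(0) = (exp(-2) + 6) - (1) = exp(-2) + 5.

exp(-2) + 5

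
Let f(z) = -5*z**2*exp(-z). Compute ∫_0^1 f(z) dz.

Integrate by parts twice (u = z^2, dv = -5*exp(-z) dz).
An antiderivative is F(z) = (5*z**2 + 10*z + 10)*exp(-z).
Then F(1) - F(0) = (25*exp(-1)) - (10) = -10 + 25*exp(-1).

-10 + 25*exp(-1)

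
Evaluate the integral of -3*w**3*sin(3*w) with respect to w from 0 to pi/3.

pi*(6 - pi**2)/27

Integrate by parts 3 times (u = w^3, dv = -3*sin(3*w) dw).
An antiderivative is F(w) = w**3*cos(3*w) - w**2*sin(3*w) - 2*w*cos(3*w)/3 + 2*sin(3*w)/9.
Then F(pi/3) - F(0) = (pi*(6 - pi**2)/27) - (0) = pi*(6 - pi**2)/27.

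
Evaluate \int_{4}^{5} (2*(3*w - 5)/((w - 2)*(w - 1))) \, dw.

log(64/9)

Factor the denominator: w**2 - 3*w + 2 = (w - 1)(w - 2).
Partial fractions: 2*(3*w - 5)/((w - 2)*(w - 1)) = 4/(w - 1) + 2/(w - 2).
An antiderivative is F(w) = 2*log(w - 2) + 4*log(w - 1).
Then F(5) - F(4) = (2*log(3) + 8*log(2)) - (2*log(2) + 4*log(3)) = log(64/9).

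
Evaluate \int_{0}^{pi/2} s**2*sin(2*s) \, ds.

Integrate by parts twice (u = s^2, dv = sin(2*s) ds).
An antiderivative is F(s) = -s**2*cos(2*s)/2 + s*sin(2*s)/2 + cos(2*s)/4.
Then F(pi/2) - F(0) = (-1/4 + pi**2/8) - (1/4) = -1/2 + pi**2/8.

-1/2 + pi**2/8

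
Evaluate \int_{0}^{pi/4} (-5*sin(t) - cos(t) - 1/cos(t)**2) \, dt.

An antiderivative is F(t) = -sin(t) + 5*cos(t) - tan(t).
Then F(pi/4) - F(0) = (-1 + 2*sqrt(2)) - (5) = -6 + 2*sqrt(2).

-6 + 2*sqrt(2)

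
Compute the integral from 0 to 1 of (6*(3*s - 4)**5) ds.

Let u = 3*s - 4, so du = 3 ds. When s = 0, u = -4; when s = 1, u = -1.
The integral becomes 2·∫ u**5 du from -4 to -1, with antiderivative u**6/3.
Back in s: F(s) = (3*s - 4)**6/3.
Then F(1) - F(0) = (1/3) - (4096/3) = -1365.

-1365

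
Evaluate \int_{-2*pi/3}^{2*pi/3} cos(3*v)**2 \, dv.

Use the identity cos^2(3*v) = (1 + cos(6*v))/2.
An antiderivative is F(v) = v/2 + sin(6*v)/12.
Then F(2*pi/3) - F(-2*pi/3) = (pi/3) - (-pi/3) = 2*pi/3.

2*pi/3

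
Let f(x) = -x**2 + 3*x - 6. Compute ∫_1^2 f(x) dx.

By the power rule, an antiderivative is F(x) = -x**3/3 + 3*x**2/2 - 6*x.
Then F(2) - F(1) = (-26/3) - (-29/6) = -23/6.

-23/6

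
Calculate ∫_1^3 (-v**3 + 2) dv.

By the power rule, an antiderivative is F(v) = -v**4/4 + 2*v.
Then F(3) - F(1) = (-57/4) - (7/4) = -16.

-16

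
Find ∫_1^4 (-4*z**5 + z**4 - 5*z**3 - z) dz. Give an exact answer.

By the power rule, an antiderivative is F(z) = -2*z**6/3 + z**5/5 - 5*z**4/4 - z**2/2.
Then F(4) - F(1) = (-42808/15) - (-133/60) = -57033/20.

-57033/20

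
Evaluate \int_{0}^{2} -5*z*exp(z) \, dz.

-5*exp(2) - 5

Integrate by parts once (u = z, dv = -5*exp(z) dz).
An antiderivative is F(z) = (-5*z + 5)*exp(z).
Then F(2) - F(0) = (-5*exp(2)) - (5) = -5*exp(2) - 5.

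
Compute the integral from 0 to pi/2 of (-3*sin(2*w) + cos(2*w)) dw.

-3

An antiderivative is F(w) = sin(2*w)/2 + 3*cos(2*w)/2.
Then F(pi/2) - F(0) = (-3/2) - (3/2) = -3.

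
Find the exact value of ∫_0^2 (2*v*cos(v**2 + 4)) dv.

Let u = v**2 + 4, so du = 2*v dv. When v = 0, u = 4; when v = 2, u = 8.
The integral becomes ∫ cos(u) du from 4 to 8, with antiderivative sin(u).
Back in v: F(v) = sin(v**2 + 4).
Then F(2) - F(0) = (sin(8)) - (sin(4)) = -sin(4) + sin(8).

-sin(4) + sin(8)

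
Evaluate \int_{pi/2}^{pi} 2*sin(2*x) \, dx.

An antiderivative is F(x) = -cos(2*x).
Then F(pi) - F(pi/2) = (-1) - (1) = -2.

-2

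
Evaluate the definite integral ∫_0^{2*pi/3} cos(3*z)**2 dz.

Use the identity cos^2(3*z) = (1 + cos(6*z))/2.
An antiderivative is F(z) = z/2 + sin(6*z)/12.
Then F(2*pi/3) - F(0) = (pi/3) - (0) = pi/3.

pi/3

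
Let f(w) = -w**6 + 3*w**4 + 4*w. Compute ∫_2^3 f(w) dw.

-5514/35

By the power rule, an antiderivative is F(w) = -w**7/7 + 3*w**5/5 + 2*w**2.
Then F(3) - F(2) = (-5202/35) - (312/35) = -5514/35.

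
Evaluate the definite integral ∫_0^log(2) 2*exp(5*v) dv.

62/5

Let u = exp(v), so du = exp(v) dv. When v = 0, u = 1; when v = log(2), u = 2.
The integral becomes 2·∫ u**4 du from 1 to 2, with antiderivative 2*u**5/5.
Back in v: F(v) = 2*exp(5*v)/5.
Then F(log(2)) - F(0) = (64/5) - (2/5) = 62/5.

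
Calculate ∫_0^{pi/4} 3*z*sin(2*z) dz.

Integrate by parts once (u = z, dv = 3*sin(2*z) dz).
An antiderivative is F(z) = -3*z*cos(2*z)/2 + 3*sin(2*z)/4.
Then F(pi/4) - F(0) = (3/4) - (0) = 3/4.

3/4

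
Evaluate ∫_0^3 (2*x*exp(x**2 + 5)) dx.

-exp(5) + exp(14)

Let u = x**2 + 5, so du = 2*x dx. When x = 0, u = 5; when x = 3, u = 14.
The integral becomes ∫ exp(u) du from 5 to 14, with antiderivative exp(u).
Back in x: F(x) = exp(x**2 + 5).
Then F(3) - F(0) = (exp(14)) - (exp(5)) = -exp(5) + exp(14).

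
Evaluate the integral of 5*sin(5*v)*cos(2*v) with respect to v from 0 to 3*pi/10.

5*sqrt(2*sqrt(5) + 10)/42 + 25/21

Use the identity sin(5*v)cos(2*v) = [sin(7*v) + sin(3*v)]/2.
An antiderivative is F(v) = -5*cos(3*v)/6 - 5*cos(7*v)/14.
Then F(3*pi/10) - F(0) = (5*sqrt(2*sqrt(5) + 10)/42) - (-25/21) = 5*sqrt(2*sqrt(5) + 10)/42 + 25/21.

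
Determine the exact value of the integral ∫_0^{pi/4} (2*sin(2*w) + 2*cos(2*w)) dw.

An antiderivative is F(w) = sin(2*w) - cos(2*w).
Then F(pi/4) - F(0) = (1) - (-1) = 2.

2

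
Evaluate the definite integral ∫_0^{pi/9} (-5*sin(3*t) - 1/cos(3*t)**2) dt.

An antiderivative is F(t) = 5*cos(3*t)/3 - tan(3*t)/3.
Then F(pi/9) - F(0) = (5/6 - sqrt(3)/3) - (5/3) = -5/6 - sqrt(3)/3.

-5/6 - sqrt(3)/3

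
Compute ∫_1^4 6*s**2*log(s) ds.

-42 + 256*log(2)

Integrate by parts once (u = ln s, dv = 6*s**2 ds).
An antiderivative is F(s) = 2*s**3*(3*log(s) - 1)/3.
Then F(4) - F(1) = (-128/3 + 256*log(2)) - (-2/3) = -42 + 256*log(2).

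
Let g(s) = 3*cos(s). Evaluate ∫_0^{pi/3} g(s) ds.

3*sqrt(3)/2

An antiderivative is F(s) = 3*sin(s).
Then F(pi/3) - F(0) = (3*sqrt(3)/2) - (0) = 3*sqrt(3)/2.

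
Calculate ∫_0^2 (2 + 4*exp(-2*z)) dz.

6 - 2*exp(-4)

An antiderivative is F(z) = 2*z - 2*exp(-2*z).
Then F(2) - F(0) = (4 - 2*exp(-4)) - (-2) = 6 - 2*exp(-4).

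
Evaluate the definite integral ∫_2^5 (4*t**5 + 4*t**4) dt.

By the power rule, an antiderivative is F(t) = 2*t**6/3 + 4*t**5/5.
Then F(5) - F(2) = (38750/3) - (1024/15) = 64242/5.

64242/5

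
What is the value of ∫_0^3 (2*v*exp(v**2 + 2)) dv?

Let u = v**2 + 2, so du = 2*v dv. When v = 0, u = 2; when v = 3, u = 11.
The integral becomes ∫ exp(u) du from 2 to 11, with antiderivative exp(u).
Back in v: F(v) = exp(v**2 + 2).
Then F(3) - F(0) = (exp(11)) - (exp(2)) = -exp(2) + exp(11).

-exp(2) + exp(11)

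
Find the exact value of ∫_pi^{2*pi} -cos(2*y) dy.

An antiderivative is F(y) = -sin(2*y)/2.
Then F(2*pi) - F(pi) = (0) - (0) = 0.

0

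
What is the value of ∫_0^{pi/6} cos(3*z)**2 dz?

Use the identity cos^2(3*z) = (1 + cos(6*z))/2.
An antiderivative is F(z) = z/2 + sin(6*z)/12.
Then F(pi/6) - F(0) = (pi/12) - (0) = pi/12.

pi/12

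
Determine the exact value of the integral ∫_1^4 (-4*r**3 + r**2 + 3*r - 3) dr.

By the power rule, an antiderivative is F(r) = -r**4 + r**3/3 + 3*r**2/2 - 3*r.
Then F(4) - F(1) = (-668/3) - (-13/6) = -441/2.

-441/2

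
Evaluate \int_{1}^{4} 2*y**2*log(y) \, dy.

-14 + 256*log(2)/3

Integrate by parts once (u = ln y, dv = 2*y**2 dy).
An antiderivative is F(y) = 2*y**3*(3*log(y) - 1)/9.
Then F(4) - F(1) = (-128/9 + 256*log(2)/3) - (-2/9) = -14 + 256*log(2)/3.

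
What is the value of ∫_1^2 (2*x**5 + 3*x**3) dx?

By the power rule, an antiderivative is F(x) = x**6/3 + 3*x**4/4.
Then F(2) - F(1) = (100/3) - (13/12) = 129/4.

129/4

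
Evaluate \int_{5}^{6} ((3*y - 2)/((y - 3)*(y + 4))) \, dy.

Factor the denominator: y**2 + y - 12 = (y + 4)(y - 3).
Partial fractions: (3*y - 2)/((y - 3)*(y + 4)) = 2/(y + 4) + 1/(y - 3).
An antiderivative is F(y) = log(y - 3) + 2*log(y + 4).
Then F(6) - F(5) = (log(3) + 2*log(2) + 2*log(5)) - (log(2) + 4*log(3)) = log(50/27).

log(50/27)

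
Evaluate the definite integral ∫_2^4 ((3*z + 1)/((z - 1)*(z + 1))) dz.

Factor the denominator: z**2 - 1 = (z + 1)(z - 1).
Partial fractions: (3*z + 1)/((z - 1)*(z + 1)) = 1/(z + 1) + 2/(z - 1).
An antiderivative is F(z) = 2*log(z - 1) + log(z + 1).
Then F(4) - F(2) = (log(45)) - (log(3)) = log(15).

log(15)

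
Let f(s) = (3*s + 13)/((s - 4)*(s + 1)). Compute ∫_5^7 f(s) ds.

Factor the denominator: s**2 - 3*s - 4 = (s + 1)(s - 4).
Partial fractions: (3*s + 13)/((s - 4)*(s + 1)) = -2/(s + 1) + 5/(s - 4).
An antiderivative is F(s) = 5*log(s - 4) - 2*log(s + 1).
Then F(7) - F(5) = (-6*log(2) + 5*log(3)) - (-log(36)) = -4*log(2) + 7*log(3).

-4*log(2) + 7*log(3)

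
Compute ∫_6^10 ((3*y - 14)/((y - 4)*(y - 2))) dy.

Factor the denominator: y**2 - 6*y + 8 = (y - 2)(y - 4).
Partial fractions: (3*y - 14)/((y - 4)*(y - 2)) = 4/(y - 2) - 1/(y - 4).
An antiderivative is F(y) = -log(y - 4) + 4*log(y - 2).
Then F(10) - F(6) = (-log(3) + 11*log(2)) - (7*log(2)) = log(16/3).

log(16/3)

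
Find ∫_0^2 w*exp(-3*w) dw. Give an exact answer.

(-7 + exp(6))*exp(-6)/9

Integrate by parts once (u = w, dv = exp(-3*w) dw).
An antiderivative is F(w) = (-3*w - 1)*exp(-3*w)/9.
Then F(2) - F(0) = (-7*exp(-6)/9) - (-1/9) = (-7 + exp(6))*exp(-6)/9.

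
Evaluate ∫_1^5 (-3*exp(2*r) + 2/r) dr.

-3*exp(10)/2 + log(25) + 3*exp(2)/2

An antiderivative is F(r) = -3*exp(2*r)/2 + 2*log(r).
Then F(5) - F(1) = (-3*exp(10)/2 + log(25)) - (-3*exp(2)/2) = -3*exp(10)/2 + log(25) + 3*exp(2)/2.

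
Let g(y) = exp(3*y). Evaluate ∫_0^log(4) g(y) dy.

21

An antiderivative is F(y) = exp(3*y)/3.
Then F(log(4)) - F(0) = (64/3) - (1/3) = 21.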